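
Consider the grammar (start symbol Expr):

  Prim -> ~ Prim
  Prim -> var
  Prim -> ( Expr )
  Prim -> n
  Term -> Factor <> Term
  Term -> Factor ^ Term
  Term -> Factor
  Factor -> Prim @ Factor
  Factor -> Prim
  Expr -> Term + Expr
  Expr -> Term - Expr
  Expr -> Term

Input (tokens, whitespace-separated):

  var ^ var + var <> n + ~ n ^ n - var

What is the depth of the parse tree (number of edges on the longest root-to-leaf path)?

[Expr [Term [Factor [Prim var]] ^ [Term [Factor [Prim var]]]] + [Expr [Term [Factor [Prim var]] <> [Term [Factor [Prim n]]]] + [Expr [Term [Factor [Prim ~ [Prim n]]] ^ [Term [Factor [Prim n]]]] - [Expr [Term [Factor [Prim var]]]]]]]

7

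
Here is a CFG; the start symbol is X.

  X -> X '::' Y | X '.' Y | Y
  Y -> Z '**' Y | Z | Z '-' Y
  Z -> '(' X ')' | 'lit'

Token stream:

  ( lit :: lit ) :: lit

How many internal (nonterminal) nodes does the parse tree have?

[X [X [Y [Z ( [X [X [Y [Z lit]]] :: [Y [Z lit]]] )]]] :: [Y [Z lit]]]

12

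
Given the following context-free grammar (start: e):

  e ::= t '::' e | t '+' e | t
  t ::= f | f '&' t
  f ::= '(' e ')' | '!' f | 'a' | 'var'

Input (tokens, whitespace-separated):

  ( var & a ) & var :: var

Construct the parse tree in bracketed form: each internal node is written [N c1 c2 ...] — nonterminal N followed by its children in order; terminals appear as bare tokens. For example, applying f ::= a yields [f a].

[e [t [f ( [e [t [f var] & [t [f a]]]] )] & [t [f var]]] :: [e [t [f var]]]]

e
t :: e
f & t :: e
( e ) & t :: e
( t ) & t :: e
( f & t ) & t :: e
( var & t ) & t :: e
( var & f ) & t :: e
( var & a ) & t :: e
( var & a ) & f :: e
( var & a ) & var :: e
( var & a ) & var :: t
( var & a ) & var :: f
( var & a ) & var :: var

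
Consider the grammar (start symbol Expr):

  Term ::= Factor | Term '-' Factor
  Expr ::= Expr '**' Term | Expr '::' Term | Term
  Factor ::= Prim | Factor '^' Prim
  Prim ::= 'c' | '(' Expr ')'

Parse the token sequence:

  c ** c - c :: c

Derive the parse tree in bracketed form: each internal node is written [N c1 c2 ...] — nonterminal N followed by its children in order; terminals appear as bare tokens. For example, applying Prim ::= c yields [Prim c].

Expr
Expr :: Term
Expr ** Term :: Term
Term ** Term :: Term
Factor ** Term :: Term
Prim ** Term :: Term
c ** Term :: Term
c ** Term - Factor :: Term
c ** Factor - Factor :: Term
c ** Prim - Factor :: Term
c ** c - Factor :: Term
c ** c - Prim :: Term
c ** c - c :: Term
c ** c - c :: Factor
c ** c - c :: Prim
c ** c - c :: c

[Expr [Expr [Expr [Term [Factor [Prim c]]]] ** [Term [Term [Factor [Prim c]]] - [Factor [Prim c]]]] :: [Term [Factor [Prim c]]]]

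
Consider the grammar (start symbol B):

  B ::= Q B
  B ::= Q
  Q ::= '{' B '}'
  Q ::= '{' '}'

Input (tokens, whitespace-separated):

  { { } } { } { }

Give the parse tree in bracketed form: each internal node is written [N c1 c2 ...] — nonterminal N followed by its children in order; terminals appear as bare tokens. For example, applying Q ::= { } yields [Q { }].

B
Q B
{ B } B
{ Q } B
{ { } } B
{ { } } Q B
{ { } } { } B
{ { } } { } Q
{ { } } { } { }

[B [Q { [B [Q { }]] }] [B [Q { }] [B [Q { }]]]]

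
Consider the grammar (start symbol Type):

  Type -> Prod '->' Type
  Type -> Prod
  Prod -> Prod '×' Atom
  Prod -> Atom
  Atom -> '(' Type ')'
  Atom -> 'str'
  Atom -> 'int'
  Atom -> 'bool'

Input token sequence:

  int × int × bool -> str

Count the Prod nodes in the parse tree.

[Type [Prod [Prod [Prod [Atom int]] × [Atom int]] × [Atom bool]] -> [Type [Prod [Atom str]]]]

4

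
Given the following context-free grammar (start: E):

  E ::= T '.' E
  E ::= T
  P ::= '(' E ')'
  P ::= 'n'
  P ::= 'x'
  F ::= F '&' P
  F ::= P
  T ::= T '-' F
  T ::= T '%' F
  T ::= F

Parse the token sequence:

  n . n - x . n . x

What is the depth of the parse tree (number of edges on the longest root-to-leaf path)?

[E [T [F [P n]]] . [E [T [T [F [P n]]] - [F [P x]]] . [E [T [F [P n]]] . [E [T [F [P x]]]]]]]

7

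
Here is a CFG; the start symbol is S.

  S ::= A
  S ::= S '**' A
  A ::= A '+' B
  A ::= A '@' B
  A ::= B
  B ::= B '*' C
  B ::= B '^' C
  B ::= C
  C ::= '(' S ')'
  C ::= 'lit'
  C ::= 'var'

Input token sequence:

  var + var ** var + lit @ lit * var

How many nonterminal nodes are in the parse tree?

19

[S [S [A [A [B [C var]]] + [B [C var]]]] ** [A [A [A [B [C var]]] + [B [C lit]]] @ [B [B [C lit]] * [C var]]]]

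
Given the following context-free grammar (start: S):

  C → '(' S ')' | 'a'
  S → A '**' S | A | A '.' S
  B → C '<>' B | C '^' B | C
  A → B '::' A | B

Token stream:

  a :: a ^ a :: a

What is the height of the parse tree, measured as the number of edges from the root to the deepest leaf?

[S [A [B [C a]] :: [A [B [C a] ^ [B [C a]]] :: [A [B [C a]]]]]]

6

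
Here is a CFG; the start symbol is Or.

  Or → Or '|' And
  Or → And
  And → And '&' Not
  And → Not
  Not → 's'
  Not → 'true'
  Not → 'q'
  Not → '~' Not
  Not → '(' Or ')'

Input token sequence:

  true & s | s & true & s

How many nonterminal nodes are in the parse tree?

12

[Or [Or [And [And [Not true]] & [Not s]]] | [And [And [And [Not s]] & [Not true]] & [Not s]]]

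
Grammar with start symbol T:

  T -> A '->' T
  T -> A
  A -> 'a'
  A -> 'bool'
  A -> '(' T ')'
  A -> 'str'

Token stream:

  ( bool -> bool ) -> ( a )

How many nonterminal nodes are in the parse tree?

10

[T [A ( [T [A bool] -> [T [A bool]]] )] -> [T [A ( [T [A a]] )]]]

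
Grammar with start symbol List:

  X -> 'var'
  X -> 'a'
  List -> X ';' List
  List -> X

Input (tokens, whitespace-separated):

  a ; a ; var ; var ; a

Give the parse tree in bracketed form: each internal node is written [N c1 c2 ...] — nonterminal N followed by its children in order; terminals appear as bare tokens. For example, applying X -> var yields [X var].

[List [X a] ; [List [X a] ; [List [X var] ; [List [X var] ; [List [X a]]]]]]

List
X ; List
a ; List
a ; X ; List
a ; a ; List
a ; a ; X ; List
a ; a ; var ; List
a ; a ; var ; X ; List
a ; a ; var ; var ; List
a ; a ; var ; var ; X
a ; a ; var ; var ; a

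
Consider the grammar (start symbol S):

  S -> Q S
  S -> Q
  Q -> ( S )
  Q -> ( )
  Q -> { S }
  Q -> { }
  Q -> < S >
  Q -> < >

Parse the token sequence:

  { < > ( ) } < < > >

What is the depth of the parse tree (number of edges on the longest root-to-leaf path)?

[S [Q { [S [Q < >] [S [Q ( )]]] }] [S [Q < [S [Q < >]] >]]]

5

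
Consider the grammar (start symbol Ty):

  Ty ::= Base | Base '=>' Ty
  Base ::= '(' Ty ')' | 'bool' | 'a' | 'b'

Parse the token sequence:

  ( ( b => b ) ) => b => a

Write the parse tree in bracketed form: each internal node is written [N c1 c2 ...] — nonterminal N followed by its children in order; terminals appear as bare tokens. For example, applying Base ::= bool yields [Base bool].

[Ty [Base ( [Ty [Base ( [Ty [Base b] => [Ty [Base b]]] )]] )] => [Ty [Base b] => [Ty [Base a]]]]

Ty
Base => Ty
( Ty ) => Ty
( Base ) => Ty
( ( Ty ) ) => Ty
( ( Base => Ty ) ) => Ty
( ( b => Ty ) ) => Ty
( ( b => Base ) ) => Ty
( ( b => b ) ) => Ty
( ( b => b ) ) => Base => Ty
( ( b => b ) ) => b => Ty
( ( b => b ) ) => b => Base
( ( b => b ) ) => b => a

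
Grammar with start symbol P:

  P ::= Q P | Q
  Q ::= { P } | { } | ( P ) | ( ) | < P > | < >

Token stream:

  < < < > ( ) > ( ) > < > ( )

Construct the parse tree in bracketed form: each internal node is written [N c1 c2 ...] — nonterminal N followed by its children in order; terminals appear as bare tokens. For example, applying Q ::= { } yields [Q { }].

[P [Q < [P [Q < [P [Q < >] [P [Q ( )]]] >] [P [Q ( )]]] >] [P [Q < >] [P [Q ( )]]]]

P
Q P
< P > P
< Q P > P
< < P > P > P
< < Q P > P > P
< < < > P > P > P
< < < > Q > P > P
< < < > ( ) > P > P
< < < > ( ) > Q > P
< < < > ( ) > ( ) > P
< < < > ( ) > ( ) > Q P
< < < > ( ) > ( ) > < > P
< < < > ( ) > ( ) > < > Q
< < < > ( ) > ( ) > < > ( )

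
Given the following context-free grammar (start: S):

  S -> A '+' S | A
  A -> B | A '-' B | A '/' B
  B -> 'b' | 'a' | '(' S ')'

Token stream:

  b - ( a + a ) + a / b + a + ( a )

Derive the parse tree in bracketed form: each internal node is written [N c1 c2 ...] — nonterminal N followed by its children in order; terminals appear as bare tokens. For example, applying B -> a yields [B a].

[S [A [A [B b]] - [B ( [S [A [B a]] + [S [A [B a]]]] )]] + [S [A [A [B a]] / [B b]] + [S [A [B a]] + [S [A [B ( [S [A [B a]]] )]]]]]]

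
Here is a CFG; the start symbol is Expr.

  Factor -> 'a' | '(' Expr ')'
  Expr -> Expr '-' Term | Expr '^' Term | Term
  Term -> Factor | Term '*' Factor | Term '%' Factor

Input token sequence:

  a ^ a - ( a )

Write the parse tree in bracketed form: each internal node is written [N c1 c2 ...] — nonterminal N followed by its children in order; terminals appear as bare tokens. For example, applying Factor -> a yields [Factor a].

Expr
Expr - Term
Expr ^ Term - Term
Term ^ Term - Term
Factor ^ Term - Term
a ^ Term - Term
a ^ Factor - Term
a ^ a - Term
a ^ a - Factor
a ^ a - ( Expr )
a ^ a - ( Term )
a ^ a - ( Factor )
a ^ a - ( a )

[Expr [Expr [Expr [Term [Factor a]]] ^ [Term [Factor a]]] - [Term [Factor ( [Expr [Term [Factor a]]] )]]]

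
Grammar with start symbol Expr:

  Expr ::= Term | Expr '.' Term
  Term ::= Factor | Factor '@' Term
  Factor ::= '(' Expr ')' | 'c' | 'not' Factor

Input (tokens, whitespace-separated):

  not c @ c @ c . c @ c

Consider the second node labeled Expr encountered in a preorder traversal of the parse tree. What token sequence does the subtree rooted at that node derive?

not c @ c @ c

[Expr [Expr [Term [Factor not [Factor c]] @ [Term [Factor c] @ [Term [Factor c]]]]] . [Term [Factor c] @ [Term [Factor c]]]]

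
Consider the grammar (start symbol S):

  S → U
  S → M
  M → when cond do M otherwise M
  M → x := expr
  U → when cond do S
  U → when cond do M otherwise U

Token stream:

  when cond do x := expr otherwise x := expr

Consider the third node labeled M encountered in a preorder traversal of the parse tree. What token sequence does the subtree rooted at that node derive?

x := expr

[S [M when cond do [M x := expr] otherwise [M x := expr]]]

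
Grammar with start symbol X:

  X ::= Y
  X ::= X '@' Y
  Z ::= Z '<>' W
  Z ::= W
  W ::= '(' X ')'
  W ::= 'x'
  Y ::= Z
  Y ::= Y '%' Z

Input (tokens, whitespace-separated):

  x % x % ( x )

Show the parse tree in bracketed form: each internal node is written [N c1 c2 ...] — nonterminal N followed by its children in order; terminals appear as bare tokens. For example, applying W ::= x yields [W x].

[X [Y [Y [Y [Z [W x]]] % [Z [W x]]] % [Z [W ( [X [Y [Z [W x]]]] )]]]]

X
Y
Y % Z
Y % Z % Z
Z % Z % Z
W % Z % Z
x % Z % Z
x % W % Z
x % x % Z
x % x % W
x % x % ( X )
x % x % ( Y )
x % x % ( Z )
x % x % ( W )
x % x % ( x )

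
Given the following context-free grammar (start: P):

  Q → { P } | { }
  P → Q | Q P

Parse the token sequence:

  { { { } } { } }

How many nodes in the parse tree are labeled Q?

[P [Q { [P [Q { [P [Q { }]] }] [P [Q { }]]] }]]

4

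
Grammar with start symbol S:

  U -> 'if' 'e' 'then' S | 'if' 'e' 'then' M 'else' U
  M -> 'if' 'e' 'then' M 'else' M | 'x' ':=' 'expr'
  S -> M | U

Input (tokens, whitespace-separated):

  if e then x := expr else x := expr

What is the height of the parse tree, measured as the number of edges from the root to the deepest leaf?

3

[S [M if e then [M x := expr] else [M x := expr]]]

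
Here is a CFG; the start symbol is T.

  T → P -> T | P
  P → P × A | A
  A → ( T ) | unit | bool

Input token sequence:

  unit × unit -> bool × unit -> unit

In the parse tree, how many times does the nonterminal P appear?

5

[T [P [P [A unit]] × [A unit]] -> [T [P [P [A bool]] × [A unit]] -> [T [P [A unit]]]]]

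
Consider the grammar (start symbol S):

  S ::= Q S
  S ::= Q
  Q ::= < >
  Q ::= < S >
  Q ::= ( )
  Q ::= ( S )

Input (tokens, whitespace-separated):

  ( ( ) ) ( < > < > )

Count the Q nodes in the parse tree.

5

[S [Q ( [S [Q ( )]] )] [S [Q ( [S [Q < >] [S [Q < >]]] )]]]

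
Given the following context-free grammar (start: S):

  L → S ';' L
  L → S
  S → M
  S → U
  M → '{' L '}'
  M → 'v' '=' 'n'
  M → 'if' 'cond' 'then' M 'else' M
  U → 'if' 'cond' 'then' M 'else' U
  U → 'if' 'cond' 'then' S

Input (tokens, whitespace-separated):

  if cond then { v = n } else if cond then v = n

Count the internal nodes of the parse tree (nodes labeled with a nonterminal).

[S [U if cond then [M { [L [S [M v = n]]] }] else [U if cond then [S [M v = n]]]]]

9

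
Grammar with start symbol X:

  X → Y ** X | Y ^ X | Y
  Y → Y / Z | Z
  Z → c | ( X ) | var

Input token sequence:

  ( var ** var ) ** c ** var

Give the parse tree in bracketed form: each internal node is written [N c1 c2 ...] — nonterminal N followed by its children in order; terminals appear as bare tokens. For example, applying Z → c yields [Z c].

[X [Y [Z ( [X [Y [Z var]] ** [X [Y [Z var]]]] )]] ** [X [Y [Z c]] ** [X [Y [Z var]]]]]

X
Y ** X
Z ** X
( X ) ** X
( Y ** X ) ** X
( Z ** X ) ** X
( var ** X ) ** X
( var ** Y ) ** X
( var ** Z ) ** X
( var ** var ) ** X
( var ** var ) ** Y ** X
( var ** var ) ** Z ** X
( var ** var ) ** c ** X
( var ** var ) ** c ** Y
( var ** var ) ** c ** Z
( var ** var ) ** c ** var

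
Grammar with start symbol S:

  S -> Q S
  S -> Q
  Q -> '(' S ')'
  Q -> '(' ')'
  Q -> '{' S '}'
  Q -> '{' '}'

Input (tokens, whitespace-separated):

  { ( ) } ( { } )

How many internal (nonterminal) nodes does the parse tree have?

8

[S [Q { [S [Q ( )]] }] [S [Q ( [S [Q { }]] )]]]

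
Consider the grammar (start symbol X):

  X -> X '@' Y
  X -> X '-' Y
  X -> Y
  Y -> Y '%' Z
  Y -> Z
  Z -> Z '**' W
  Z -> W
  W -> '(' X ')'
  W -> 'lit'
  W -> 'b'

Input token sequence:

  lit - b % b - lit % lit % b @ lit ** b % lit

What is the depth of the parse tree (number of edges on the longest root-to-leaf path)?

[X [X [X [X [Y [Z [W lit]]]] - [Y [Y [Z [W b]]] % [Z [W b]]]] - [Y [Y [Y [Z [W lit]]] % [Z [W lit]]] % [Z [W b]]]] @ [Y [Y [Z [Z [W lit]] ** [W b]]] % [Z [W lit]]]]

7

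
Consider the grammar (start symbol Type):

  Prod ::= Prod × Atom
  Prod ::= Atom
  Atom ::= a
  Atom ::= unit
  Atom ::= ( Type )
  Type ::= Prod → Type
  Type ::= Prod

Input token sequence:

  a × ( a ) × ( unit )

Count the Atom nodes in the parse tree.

5

[Type [Prod [Prod [Prod [Atom a]] × [Atom ( [Type [Prod [Atom a]]] )]] × [Atom ( [Type [Prod [Atom unit]]] )]]]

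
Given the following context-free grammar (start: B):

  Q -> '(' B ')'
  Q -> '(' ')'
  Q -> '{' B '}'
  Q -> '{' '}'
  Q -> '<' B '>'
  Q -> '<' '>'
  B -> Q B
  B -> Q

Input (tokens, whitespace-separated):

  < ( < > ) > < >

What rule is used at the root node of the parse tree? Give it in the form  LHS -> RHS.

[B [Q < [B [Q ( [B [Q < >]] )]] >] [B [Q < >]]]

B -> Q B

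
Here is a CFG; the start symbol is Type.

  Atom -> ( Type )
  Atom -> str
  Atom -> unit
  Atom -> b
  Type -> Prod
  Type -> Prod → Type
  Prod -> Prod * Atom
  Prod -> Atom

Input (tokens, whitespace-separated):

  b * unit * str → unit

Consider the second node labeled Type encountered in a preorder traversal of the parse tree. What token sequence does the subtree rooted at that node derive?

unit

[Type [Prod [Prod [Prod [Atom b]] * [Atom unit]] * [Atom str]] → [Type [Prod [Atom unit]]]]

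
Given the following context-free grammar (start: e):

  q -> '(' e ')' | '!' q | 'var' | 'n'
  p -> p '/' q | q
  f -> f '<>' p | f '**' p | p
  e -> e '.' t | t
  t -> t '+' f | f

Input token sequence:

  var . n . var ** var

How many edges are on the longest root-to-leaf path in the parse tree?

[e [e [e [t [f [p [q var]]]]] . [t [f [p [q n]]]]] . [t [f [f [p [q var]]] ** [p [q var]]]]]

7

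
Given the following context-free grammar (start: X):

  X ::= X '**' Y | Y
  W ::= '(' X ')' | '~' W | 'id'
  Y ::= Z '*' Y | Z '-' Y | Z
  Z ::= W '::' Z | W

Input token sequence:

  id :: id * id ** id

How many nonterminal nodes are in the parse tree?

13

[X [X [Y [Z [W id] :: [Z [W id]]] * [Y [Z [W id]]]]] ** [Y [Z [W id]]]]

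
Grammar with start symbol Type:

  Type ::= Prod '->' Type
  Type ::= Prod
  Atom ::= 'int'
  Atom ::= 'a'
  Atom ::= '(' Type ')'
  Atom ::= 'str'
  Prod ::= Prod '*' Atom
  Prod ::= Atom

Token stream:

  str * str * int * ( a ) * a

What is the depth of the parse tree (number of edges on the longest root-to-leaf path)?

[Type [Prod [Prod [Prod [Prod [Prod [Atom str]] * [Atom str]] * [Atom int]] * [Atom ( [Type [Prod [Atom a]]] )]] * [Atom a]]]

7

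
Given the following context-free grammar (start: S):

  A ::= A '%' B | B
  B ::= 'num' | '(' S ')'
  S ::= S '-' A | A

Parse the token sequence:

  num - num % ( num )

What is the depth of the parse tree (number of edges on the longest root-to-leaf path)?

[S [S [A [B num]]] - [A [A [B num]] % [B ( [S [A [B num]]] )]]]

6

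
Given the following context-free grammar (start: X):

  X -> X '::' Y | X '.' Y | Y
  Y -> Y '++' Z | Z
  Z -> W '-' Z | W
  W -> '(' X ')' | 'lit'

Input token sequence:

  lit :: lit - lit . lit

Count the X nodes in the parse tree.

[X [X [X [Y [Z [W lit]]]] :: [Y [Z [W lit] - [Z [W lit]]]]] . [Y [Z [W lit]]]]

3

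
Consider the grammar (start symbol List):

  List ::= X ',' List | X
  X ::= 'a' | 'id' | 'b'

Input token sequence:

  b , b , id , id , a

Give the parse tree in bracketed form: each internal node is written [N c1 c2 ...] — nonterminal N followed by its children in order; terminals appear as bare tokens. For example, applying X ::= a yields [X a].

[List [X b] , [List [X b] , [List [X id] , [List [X id] , [List [X a]]]]]]

List
X , List
b , List
b , X , List
b , b , List
b , b , X , List
b , b , id , List
b , b , id , X , List
b , b , id , id , List
b , b , id , id , X
b , b , id , id , a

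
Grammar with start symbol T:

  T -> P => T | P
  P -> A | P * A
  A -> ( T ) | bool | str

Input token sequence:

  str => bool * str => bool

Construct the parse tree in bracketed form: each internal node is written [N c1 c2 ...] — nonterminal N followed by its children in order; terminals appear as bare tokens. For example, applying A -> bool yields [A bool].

[T [P [A str]] => [T [P [P [A bool]] * [A str]] => [T [P [A bool]]]]]

T
P => T
A => T
str => T
str => P => T
str => P * A => T
str => A * A => T
str => bool * A => T
str => bool * str => T
str => bool * str => P
str => bool * str => A
str => bool * str => bool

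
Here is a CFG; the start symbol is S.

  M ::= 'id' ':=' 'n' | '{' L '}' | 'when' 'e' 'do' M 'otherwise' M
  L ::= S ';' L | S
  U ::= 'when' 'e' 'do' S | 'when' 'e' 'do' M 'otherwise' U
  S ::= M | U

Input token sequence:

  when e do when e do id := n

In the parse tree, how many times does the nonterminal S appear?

3

[S [U when e do [S [U when e do [S [M id := n]]]]]]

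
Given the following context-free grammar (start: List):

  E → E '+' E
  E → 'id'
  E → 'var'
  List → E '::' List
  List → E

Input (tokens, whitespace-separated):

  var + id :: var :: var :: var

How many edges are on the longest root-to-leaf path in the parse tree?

[List [E [E var] + [E id]] :: [List [E var] :: [List [E var] :: [List [E var]]]]]

5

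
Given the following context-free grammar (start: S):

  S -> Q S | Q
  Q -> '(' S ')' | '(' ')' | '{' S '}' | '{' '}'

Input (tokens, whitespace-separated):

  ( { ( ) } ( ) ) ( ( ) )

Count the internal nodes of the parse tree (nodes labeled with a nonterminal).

[S [Q ( [S [Q { [S [Q ( )]] }] [S [Q ( )]]] )] [S [Q ( [S [Q ( )]] )]]]

12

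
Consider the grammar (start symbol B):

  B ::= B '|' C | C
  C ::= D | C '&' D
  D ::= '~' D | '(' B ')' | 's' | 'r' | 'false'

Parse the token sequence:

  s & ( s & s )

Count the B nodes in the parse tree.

2

[B [C [C [D s]] & [D ( [B [C [C [D s]] & [D s]]] )]]]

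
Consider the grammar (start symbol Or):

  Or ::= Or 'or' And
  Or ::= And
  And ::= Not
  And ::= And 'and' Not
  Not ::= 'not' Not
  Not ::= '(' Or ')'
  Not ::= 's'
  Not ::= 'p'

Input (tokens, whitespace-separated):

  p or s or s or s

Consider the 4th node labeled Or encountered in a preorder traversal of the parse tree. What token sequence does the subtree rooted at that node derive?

p

[Or [Or [Or [Or [And [Not p]]] or [And [Not s]]] or [And [Not s]]] or [And [Not s]]]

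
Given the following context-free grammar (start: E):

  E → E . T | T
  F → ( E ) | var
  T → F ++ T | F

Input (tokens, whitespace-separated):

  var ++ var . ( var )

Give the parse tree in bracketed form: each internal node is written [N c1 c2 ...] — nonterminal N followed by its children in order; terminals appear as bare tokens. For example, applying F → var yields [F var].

E
E . T
T . T
F ++ T . T
var ++ T . T
var ++ F . T
var ++ var . T
var ++ var . F
var ++ var . ( E )
var ++ var . ( T )
var ++ var . ( F )
var ++ var . ( var )

[E [E [T [F var] ++ [T [F var]]]] . [T [F ( [E [T [F var]]] )]]]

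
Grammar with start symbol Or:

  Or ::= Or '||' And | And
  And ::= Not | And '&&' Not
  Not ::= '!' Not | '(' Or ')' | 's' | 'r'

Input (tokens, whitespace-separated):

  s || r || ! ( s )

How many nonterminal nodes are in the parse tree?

[Or [Or [Or [And [Not s]]] || [And [Not r]]] || [And [Not ! [Not ( [Or [And [Not s]]] )]]]]

13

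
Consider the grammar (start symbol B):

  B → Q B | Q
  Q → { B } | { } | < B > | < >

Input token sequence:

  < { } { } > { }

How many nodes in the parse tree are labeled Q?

[B [Q < [B [Q { }] [B [Q { }]]] >] [B [Q { }]]]

4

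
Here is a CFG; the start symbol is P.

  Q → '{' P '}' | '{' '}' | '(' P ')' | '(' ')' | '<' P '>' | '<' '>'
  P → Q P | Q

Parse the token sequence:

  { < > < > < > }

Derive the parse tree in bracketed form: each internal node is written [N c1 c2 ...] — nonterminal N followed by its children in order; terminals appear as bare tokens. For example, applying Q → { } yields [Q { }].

P
Q
{ P }
{ Q P }
{ < > P }
{ < > Q P }
{ < > < > P }
{ < > < > Q }
{ < > < > < > }

[P [Q { [P [Q < >] [P [Q < >] [P [Q < >]]]] }]]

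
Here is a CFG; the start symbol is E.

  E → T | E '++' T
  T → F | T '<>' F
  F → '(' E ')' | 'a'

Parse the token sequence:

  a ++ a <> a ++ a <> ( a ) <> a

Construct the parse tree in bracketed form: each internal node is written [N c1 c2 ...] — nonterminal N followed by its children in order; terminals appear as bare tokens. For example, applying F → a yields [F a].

E
E ++ T
E ++ T ++ T
T ++ T ++ T
F ++ T ++ T
a ++ T ++ T
a ++ T <> F ++ T
a ++ F <> F ++ T
a ++ a <> F ++ T
a ++ a <> a ++ T
a ++ a <> a ++ T <> F
a ++ a <> a ++ T <> F <> F
a ++ a <> a ++ F <> F <> F
a ++ a <> a ++ a <> F <> F
a ++ a <> a ++ a <> ( E ) <> F
a ++ a <> a ++ a <> ( T ) <> F
a ++ a <> a ++ a <> ( F ) <> F
a ++ a <> a ++ a <> ( a ) <> F
a ++ a <> a ++ a <> ( a ) <> a

[E [E [E [T [F a]]] ++ [T [T [F a]] <> [F a]]] ++ [T [T [T [F a]] <> [F ( [E [T [F a]]] )]] <> [F a]]]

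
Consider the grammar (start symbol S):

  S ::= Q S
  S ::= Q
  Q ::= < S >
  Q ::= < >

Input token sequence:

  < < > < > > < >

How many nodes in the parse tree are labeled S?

[S [Q < [S [Q < >] [S [Q < >]]] >] [S [Q < >]]]

4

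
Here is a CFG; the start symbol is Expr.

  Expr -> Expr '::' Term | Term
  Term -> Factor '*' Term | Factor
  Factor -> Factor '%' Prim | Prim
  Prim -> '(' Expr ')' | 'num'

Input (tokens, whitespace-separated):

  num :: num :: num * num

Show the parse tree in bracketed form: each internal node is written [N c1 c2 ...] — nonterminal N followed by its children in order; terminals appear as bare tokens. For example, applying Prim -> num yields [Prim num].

[Expr [Expr [Expr [Term [Factor [Prim num]]]] :: [Term [Factor [Prim num]]]] :: [Term [Factor [Prim num]] * [Term [Factor [Prim num]]]]]

Expr
Expr :: Term
Expr :: Term :: Term
Term :: Term :: Term
Factor :: Term :: Term
Prim :: Term :: Term
num :: Term :: Term
num :: Factor :: Term
num :: Prim :: Term
num :: num :: Term
num :: num :: Factor * Term
num :: num :: Prim * Term
num :: num :: num * Term
num :: num :: num * Factor
num :: num :: num * Prim
num :: num :: num * num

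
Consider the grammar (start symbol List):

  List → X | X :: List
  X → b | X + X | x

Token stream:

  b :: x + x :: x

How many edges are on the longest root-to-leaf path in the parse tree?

4

[List [X b] :: [List [X [X x] + [X x]] :: [List [X x]]]]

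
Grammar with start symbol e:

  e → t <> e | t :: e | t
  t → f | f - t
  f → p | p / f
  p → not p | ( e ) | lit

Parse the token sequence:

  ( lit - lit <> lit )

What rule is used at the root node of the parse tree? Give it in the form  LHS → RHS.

e → t

[e [t [f [p ( [e [t [f [p lit]] - [t [f [p lit]]]] <> [e [t [f [p lit]]]]] )]]]]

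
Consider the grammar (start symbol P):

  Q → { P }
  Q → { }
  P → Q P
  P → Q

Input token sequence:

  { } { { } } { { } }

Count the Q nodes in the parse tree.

[P [Q { }] [P [Q { [P [Q { }]] }] [P [Q { [P [Q { }]] }]]]]

5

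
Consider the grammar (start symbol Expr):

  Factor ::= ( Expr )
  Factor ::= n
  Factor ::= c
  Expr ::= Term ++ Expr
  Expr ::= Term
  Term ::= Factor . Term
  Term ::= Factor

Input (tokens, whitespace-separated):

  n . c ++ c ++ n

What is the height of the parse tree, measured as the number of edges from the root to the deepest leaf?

[Expr [Term [Factor n] . [Term [Factor c]]] ++ [Expr [Term [Factor c]] ++ [Expr [Term [Factor n]]]]]

5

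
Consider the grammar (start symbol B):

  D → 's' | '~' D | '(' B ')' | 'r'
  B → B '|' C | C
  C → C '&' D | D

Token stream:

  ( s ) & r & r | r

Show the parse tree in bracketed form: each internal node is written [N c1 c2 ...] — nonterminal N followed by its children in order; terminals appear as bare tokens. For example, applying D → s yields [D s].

B
B | C
C | C
C & D | C
C & D & D | C
D & D & D | C
( B ) & D & D | C
( C ) & D & D | C
( D ) & D & D | C
( s ) & D & D | C
( s ) & r & D | C
( s ) & r & r | C
( s ) & r & r | D
( s ) & r & r | r

[B [B [C [C [C [D ( [B [C [D s]]] )]] & [D r]] & [D r]]] | [C [D r]]]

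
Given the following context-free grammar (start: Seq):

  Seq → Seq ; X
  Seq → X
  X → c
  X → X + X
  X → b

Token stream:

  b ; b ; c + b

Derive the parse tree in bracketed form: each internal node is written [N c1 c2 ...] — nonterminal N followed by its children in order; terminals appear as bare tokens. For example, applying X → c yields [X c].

[Seq [Seq [Seq [X b]] ; [X b]] ; [X [X c] + [X b]]]

Seq
Seq ; X
Seq ; X ; X
X ; X ; X
b ; X ; X
b ; b ; X
b ; b ; X + X
b ; b ; c + X
b ; b ; c + b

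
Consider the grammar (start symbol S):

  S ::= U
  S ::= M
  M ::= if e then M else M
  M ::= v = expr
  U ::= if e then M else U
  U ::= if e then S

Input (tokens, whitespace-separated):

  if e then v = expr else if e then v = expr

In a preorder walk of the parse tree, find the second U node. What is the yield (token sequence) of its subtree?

[S [U if e then [M v = expr] else [U if e then [S [M v = expr]]]]]

if e then v = expr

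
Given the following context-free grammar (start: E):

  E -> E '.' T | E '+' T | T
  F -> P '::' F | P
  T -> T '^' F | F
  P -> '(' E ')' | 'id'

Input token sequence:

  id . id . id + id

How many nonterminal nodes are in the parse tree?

16

[E [E [E [E [T [F [P id]]]] . [T [F [P id]]]] . [T [F [P id]]]] + [T [F [P id]]]]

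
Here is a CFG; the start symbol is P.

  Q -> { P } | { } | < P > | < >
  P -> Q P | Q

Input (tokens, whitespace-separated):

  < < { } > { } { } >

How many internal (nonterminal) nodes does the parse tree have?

[P [Q < [P [Q < [P [Q { }]] >] [P [Q { }] [P [Q { }]]]] >]]

10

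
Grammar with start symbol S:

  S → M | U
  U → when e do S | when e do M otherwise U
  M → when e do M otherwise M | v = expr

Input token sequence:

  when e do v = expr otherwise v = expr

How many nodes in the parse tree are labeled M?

3

[S [M when e do [M v = expr] otherwise [M v = expr]]]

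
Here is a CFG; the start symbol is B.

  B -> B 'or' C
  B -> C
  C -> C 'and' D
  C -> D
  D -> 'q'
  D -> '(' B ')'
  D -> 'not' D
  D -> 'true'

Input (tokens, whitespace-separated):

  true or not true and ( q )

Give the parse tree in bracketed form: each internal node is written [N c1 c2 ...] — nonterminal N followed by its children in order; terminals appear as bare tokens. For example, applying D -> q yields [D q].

[B [B [C [D true]]] or [C [C [D not [D true]]] and [D ( [B [C [D q]]] )]]]

B
B or C
C or C
D or C
true or C
true or C and D
true or D and D
true or not D and D
true or not true and D
true or not true and ( B )
true or not true and ( C )
true or not true and ( D )
true or not true and ( q )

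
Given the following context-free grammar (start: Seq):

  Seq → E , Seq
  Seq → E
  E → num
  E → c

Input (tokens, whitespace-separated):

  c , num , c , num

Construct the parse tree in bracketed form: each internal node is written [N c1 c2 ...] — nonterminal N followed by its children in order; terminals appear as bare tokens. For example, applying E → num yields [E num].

Seq
E , Seq
c , Seq
c , E , Seq
c , num , Seq
c , num , E , Seq
c , num , c , Seq
c , num , c , E
c , num , c , num

[Seq [E c] , [Seq [E num] , [Seq [E c] , [Seq [E num]]]]]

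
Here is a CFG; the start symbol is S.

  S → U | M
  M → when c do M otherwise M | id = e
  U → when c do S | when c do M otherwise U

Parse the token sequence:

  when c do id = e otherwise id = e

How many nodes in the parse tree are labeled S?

[S [M when c do [M id = e] otherwise [M id = e]]]

1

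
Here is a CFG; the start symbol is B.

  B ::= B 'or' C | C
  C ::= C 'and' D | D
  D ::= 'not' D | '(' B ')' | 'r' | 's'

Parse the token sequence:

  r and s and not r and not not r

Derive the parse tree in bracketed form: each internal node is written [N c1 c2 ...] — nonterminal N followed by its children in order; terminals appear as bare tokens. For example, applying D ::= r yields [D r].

[B [C [C [C [C [D r]] and [D s]] and [D not [D r]]] and [D not [D not [D r]]]]]

B
C
C and D
C and D and D
C and D and D and D
D and D and D and D
r and D and D and D
r and s and D and D
r and s and not D and D
r and s and not r and D
r and s and not r and not D
r and s and not r and not not D
r and s and not r and not not r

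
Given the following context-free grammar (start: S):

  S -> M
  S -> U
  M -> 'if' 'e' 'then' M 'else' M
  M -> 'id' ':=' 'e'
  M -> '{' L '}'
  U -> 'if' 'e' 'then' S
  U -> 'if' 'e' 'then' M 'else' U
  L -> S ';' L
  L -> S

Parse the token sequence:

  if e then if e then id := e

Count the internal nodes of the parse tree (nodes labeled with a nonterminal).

[S [U if e then [S [U if e then [S [M id := e]]]]]]

6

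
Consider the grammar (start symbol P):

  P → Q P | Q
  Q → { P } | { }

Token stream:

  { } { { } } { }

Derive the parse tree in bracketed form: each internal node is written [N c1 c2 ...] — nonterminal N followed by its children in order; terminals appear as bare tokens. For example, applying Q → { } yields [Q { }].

P
Q P
{ } P
{ } Q P
{ } { P } P
{ } { Q } P
{ } { { } } P
{ } { { } } Q
{ } { { } } { }

[P [Q { }] [P [Q { [P [Q { }]] }] [P [Q { }]]]]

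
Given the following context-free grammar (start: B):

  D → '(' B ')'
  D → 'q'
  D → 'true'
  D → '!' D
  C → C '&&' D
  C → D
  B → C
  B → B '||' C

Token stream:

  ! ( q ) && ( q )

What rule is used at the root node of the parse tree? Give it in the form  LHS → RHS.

B → C

[B [C [C [D ! [D ( [B [C [D q]]] )]]] && [D ( [B [C [D q]]] )]]]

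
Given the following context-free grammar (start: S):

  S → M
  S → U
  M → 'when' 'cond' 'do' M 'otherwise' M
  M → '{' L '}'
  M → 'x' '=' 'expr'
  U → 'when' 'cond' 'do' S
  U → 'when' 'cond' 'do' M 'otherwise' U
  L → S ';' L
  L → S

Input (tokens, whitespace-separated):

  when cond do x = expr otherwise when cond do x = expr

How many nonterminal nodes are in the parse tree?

6

[S [U when cond do [M x = expr] otherwise [U when cond do [S [M x = expr]]]]]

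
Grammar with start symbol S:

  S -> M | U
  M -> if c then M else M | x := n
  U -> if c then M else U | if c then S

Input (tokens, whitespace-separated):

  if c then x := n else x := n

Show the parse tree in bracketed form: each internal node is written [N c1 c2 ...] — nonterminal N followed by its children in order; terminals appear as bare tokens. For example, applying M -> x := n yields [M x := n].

[S [M if c then [M x := n] else [M x := n]]]

S
M
if c then M else M
if c then x := n else M
if c then x := n else x := n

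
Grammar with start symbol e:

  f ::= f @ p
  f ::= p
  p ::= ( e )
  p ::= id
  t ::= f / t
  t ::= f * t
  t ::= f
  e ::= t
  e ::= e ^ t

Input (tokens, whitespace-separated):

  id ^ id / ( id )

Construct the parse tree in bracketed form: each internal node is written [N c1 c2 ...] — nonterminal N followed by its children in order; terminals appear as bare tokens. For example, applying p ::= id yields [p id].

e
e ^ t
t ^ t
f ^ t
p ^ t
id ^ t
id ^ f / t
id ^ p / t
id ^ id / t
id ^ id / f
id ^ id / p
id ^ id / ( e )
id ^ id / ( t )
id ^ id / ( f )
id ^ id / ( p )
id ^ id / ( id )

[e [e [t [f [p id]]]] ^ [t [f [p id]] / [t [f [p ( [e [t [f [p id]]]] )]]]]]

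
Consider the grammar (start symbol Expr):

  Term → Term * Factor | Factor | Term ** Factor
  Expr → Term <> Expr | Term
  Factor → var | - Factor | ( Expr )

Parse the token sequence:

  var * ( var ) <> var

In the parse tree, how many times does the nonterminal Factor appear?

4

[Expr [Term [Term [Factor var]] * [Factor ( [Expr [Term [Factor var]]] )]] <> [Expr [Term [Factor var]]]]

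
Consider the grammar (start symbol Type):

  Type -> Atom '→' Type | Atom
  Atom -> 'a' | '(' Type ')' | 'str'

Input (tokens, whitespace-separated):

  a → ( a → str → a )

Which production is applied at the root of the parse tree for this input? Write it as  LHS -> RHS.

Type -> Atom '→' Type

[Type [Atom a] → [Type [Atom ( [Type [Atom a] → [Type [Atom str] → [Type [Atom a]]]] )]]]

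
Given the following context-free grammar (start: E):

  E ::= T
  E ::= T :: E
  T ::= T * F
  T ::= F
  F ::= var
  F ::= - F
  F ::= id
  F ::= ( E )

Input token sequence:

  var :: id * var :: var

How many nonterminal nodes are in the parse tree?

11

[E [T [F var]] :: [E [T [T [F id]] * [F var]] :: [E [T [F var]]]]]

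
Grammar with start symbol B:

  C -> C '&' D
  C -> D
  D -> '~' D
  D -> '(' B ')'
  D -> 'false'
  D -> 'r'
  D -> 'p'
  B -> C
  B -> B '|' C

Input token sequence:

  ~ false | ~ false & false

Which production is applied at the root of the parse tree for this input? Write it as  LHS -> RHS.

[B [B [C [D ~ [D false]]]] | [C [C [D ~ [D false]]] & [D false]]]

B -> B '|' C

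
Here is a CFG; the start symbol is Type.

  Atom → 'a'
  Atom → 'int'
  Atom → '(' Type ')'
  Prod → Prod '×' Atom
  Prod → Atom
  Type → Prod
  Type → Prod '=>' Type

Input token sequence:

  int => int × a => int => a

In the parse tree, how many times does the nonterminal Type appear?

[Type [Prod [Atom int]] => [Type [Prod [Prod [Atom int]] × [Atom a]] => [Type [Prod [Atom int]] => [Type [Prod [Atom a]]]]]]

4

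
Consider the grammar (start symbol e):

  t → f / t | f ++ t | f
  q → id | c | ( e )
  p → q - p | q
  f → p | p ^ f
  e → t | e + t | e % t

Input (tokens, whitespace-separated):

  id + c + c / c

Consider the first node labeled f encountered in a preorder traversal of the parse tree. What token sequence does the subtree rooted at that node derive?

id

[e [e [e [t [f [p [q id]]]]] + [t [f [p [q c]]]]] + [t [f [p [q c]]] / [t [f [p [q c]]]]]]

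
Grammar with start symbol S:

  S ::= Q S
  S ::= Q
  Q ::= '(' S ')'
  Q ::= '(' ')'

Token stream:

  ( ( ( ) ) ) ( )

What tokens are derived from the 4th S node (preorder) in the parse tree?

( )

[S [Q ( [S [Q ( [S [Q ( )]] )]] )] [S [Q ( )]]]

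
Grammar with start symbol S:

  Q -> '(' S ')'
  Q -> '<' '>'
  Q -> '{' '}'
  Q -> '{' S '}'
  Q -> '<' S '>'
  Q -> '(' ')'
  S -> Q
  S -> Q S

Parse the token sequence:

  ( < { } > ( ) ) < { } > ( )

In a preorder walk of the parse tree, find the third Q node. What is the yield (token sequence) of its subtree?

{ }

[S [Q ( [S [Q < [S [Q { }]] >] [S [Q ( )]]] )] [S [Q < [S [Q { }]] >] [S [Q ( )]]]]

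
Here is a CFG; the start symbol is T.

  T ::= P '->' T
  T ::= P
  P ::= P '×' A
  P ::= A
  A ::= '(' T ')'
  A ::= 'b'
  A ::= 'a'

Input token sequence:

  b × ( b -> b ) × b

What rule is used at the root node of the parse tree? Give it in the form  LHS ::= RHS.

T ::= P

[T [P [P [P [A b]] × [A ( [T [P [A b]] -> [T [P [A b]]]] )]] × [A b]]]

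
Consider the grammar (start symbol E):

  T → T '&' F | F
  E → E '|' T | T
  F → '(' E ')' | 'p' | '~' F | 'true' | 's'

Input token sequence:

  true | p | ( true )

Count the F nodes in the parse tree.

[E [E [E [T [F true]]] | [T [F p]]] | [T [F ( [E [T [F true]]] )]]]

4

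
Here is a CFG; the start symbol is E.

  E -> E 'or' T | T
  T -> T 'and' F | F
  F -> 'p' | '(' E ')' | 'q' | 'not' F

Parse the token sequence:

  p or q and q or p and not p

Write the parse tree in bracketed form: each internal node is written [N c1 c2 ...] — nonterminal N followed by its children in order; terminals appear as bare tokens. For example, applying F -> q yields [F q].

E
E or T
E or T or T
T or T or T
F or T or T
p or T or T
p or T and F or T
p or F and F or T
p or q and F or T
p or q and q or T
p or q and q or T and F
p or q and q or F and F
p or q and q or p and F
p or q and q or p and not F
p or q and q or p and not p

[E [E [E [T [F p]]] or [T [T [F q]] and [F q]]] or [T [T [F p]] and [F not [F p]]]]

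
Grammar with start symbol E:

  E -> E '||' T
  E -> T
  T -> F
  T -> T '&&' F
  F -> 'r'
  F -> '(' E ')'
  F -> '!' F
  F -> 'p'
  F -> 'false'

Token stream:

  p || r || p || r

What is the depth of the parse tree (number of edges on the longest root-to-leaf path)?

[E [E [E [E [T [F p]]] || [T [F r]]] || [T [F p]]] || [T [F r]]]

6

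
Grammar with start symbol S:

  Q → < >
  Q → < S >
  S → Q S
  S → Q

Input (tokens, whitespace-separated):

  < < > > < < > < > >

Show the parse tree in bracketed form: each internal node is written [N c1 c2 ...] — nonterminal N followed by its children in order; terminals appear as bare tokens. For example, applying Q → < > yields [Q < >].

S
Q S
< S > S
< Q > S
< < > > S
< < > > Q
< < > > < S >
< < > > < Q S >
< < > > < < > S >
< < > > < < > Q >
< < > > < < > < > >

[S [Q < [S [Q < >]] >] [S [Q < [S [Q < >] [S [Q < >]]] >]]]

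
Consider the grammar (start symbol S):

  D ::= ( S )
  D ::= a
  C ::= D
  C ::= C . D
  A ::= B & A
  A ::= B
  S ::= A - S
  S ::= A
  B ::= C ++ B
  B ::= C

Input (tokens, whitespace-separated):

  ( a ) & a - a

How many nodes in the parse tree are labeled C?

[S [A [B [C [D ( [S [A [B [C [D a]]]]] )]]] & [A [B [C [D a]]]]] - [S [A [B [C [D a]]]]]]

4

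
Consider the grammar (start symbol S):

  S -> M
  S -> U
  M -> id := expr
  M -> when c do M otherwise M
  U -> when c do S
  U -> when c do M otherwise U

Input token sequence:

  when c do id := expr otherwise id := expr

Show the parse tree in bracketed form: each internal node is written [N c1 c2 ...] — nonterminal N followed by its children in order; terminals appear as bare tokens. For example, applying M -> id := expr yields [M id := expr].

S
M
when c do M otherwise M
when c do id := expr otherwise M
when c do id := expr otherwise id := expr

[S [M when c do [M id := expr] otherwise [M id := expr]]]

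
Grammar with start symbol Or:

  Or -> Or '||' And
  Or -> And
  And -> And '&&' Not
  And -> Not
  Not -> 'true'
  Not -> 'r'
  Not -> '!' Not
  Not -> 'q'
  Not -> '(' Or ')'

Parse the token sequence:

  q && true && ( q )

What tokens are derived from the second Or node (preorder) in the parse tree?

[Or [And [And [And [Not q]] && [Not true]] && [Not ( [Or [And [Not q]]] )]]]

q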